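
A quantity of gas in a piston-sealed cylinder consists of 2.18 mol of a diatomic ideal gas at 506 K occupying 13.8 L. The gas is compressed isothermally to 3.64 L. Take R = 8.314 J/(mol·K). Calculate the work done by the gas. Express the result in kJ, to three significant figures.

W ≈ -12.2 kJ

Isothermal: W = nRT ln(V₂/V₁).
W = (2.18)(8.314)(506) × ln(3.64/13.8)
  = 9171 × -1.333
W_by_gas = -12222 J.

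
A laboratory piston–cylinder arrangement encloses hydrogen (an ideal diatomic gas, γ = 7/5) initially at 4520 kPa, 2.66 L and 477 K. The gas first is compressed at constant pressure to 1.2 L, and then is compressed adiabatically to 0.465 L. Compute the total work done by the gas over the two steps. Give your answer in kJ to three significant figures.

W_total ≈ -12.9 kJ

Step 1 (isobaric): W = PΔV = (4520 kPa)(1.2 − 2.66 L) = -6599 J.
After step 1: P = 4520 kPa, V = 1.2 L, T = 215.2 K.
Step 2 (adiabatic): W = (P₁V₁ − P₂V₂)/(γ−1) = (5424 − 7925)/0.4 = -6253 J.
W_total = -6599 − 6253 = -12852 J.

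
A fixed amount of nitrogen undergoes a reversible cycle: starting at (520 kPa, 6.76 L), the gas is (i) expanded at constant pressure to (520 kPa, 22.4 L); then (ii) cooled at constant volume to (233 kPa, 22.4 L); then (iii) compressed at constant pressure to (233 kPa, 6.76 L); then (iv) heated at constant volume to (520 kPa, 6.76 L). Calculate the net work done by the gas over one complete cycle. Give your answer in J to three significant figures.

W_net ≈ 4490 J

Constant-volume legs do no work.
W(i) = (520)(22.4 − 6.76) = 8133 J; W(iii) = (233)(6.76 − 22.4) = -3644 J.
W_net = 8133 − 3644 = 4489 J (the clockwise enclosed area).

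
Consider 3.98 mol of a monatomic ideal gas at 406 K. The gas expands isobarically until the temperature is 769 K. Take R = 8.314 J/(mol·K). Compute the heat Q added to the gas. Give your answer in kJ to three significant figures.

Q ≈ 30.0 kJ

Isobaric: W = nRΔT = (3.98)(8.314)(363) = 12012 J.
ΔU = nCᵥΔT with Cᵥ = 3R/2: ΔU = (3.98)(12.47)(363) = 18017 J.
Q = ΔU + W = 18017 + 12012 = 30029 J.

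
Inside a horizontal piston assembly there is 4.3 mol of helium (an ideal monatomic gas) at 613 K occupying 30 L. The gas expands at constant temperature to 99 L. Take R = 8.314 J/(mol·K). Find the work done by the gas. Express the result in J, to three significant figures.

Isothermal: W = nRT ln(V₂/V₁).
W = (4.3)(8.314)(613) × ln(99/30)
  = 21915 × 1.194
W_by_gas = 26165 J.

W ≈ 26200 J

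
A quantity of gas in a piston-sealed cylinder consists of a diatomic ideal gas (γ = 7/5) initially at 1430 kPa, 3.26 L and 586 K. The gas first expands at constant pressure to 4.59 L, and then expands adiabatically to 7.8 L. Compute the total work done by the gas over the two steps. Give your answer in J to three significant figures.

Step 1 (isobaric): W = PΔV = (1430 kPa)(4.59 − 3.26 L) = 1902 J.
After step 1: P = 1430 kPa, V = 4.59 L, T = 825.1 K.
Step 2 (adiabatic): W = (P₁V₁ − P₂V₂)/(γ−1) = (6564 − 5309)/0.4 = 3136 J.
W_total = 1902 + 3136 = 5038 J.

W_total ≈ 5040 J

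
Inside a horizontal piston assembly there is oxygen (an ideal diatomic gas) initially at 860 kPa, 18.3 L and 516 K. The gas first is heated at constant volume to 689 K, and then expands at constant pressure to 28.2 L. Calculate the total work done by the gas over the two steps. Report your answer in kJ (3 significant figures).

Step 1 (isochoric): W = 0 (constant volume).
After step 1: P = 1148 kPa (V unchanged).
Step 2 (isobaric): W = PΔV = (1148 kPa)(28.2 − 18.3 L) = 11368 J.
W_total = 0 + 11368 = 11368 J.

W_total ≈ 11.4 kJ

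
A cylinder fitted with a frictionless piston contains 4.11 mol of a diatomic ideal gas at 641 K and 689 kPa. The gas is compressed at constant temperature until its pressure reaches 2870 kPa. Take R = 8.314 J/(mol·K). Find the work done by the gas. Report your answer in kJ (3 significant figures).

W ≈ -31.3 kJ

Isothermal process: W = nRT ln(V₂/V₁) = nRT ln(P₁/P₂).
W = (4.11)(8.314)(641) × ln(689/2870)
  = 21903 × ln(0.2401) = 21903 × -1.427
W_by_gas = -31252 J.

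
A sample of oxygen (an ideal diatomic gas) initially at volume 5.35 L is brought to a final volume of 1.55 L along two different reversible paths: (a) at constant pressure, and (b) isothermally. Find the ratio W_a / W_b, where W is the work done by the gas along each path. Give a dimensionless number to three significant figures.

W_a / W_b ≈ 0.573

Path (a) isobaric: W = P₁(V₂ − V₁) → W_a/(P₁V₁) = -0.7103.
Path (b) isothermal: W = P₁V₁ ln(V₂/V₁) → W_b/(P₁V₁) = -1.239.
W_a / W_b = -0.7103 / -1.239 = 0.5733.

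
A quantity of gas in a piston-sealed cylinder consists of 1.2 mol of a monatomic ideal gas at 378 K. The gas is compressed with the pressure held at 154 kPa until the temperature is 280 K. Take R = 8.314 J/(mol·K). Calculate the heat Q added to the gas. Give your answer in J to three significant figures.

Isobaric: W = nRΔT = (1.2)(8.314)(-98) = -977.7 J.
ΔU = nCᵥΔT with Cᵥ = 3R/2: ΔU = (1.2)(12.47)(-98) = -1467 J.
Q = ΔU + W = -1467 − 977.7 = -2444 J.

Q ≈ -2440 J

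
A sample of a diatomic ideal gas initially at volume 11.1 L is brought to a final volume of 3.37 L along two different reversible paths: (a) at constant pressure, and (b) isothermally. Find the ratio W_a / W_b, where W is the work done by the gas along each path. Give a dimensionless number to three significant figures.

W_a / W_b ≈ 0.584

Path (a) isobaric: W = P₁(V₂ − V₁) → W_a/(P₁V₁) = -0.6964.
Path (b) isothermal: W = P₁V₁ ln(V₂/V₁) → W_b/(P₁V₁) = -1.192.
W_a / W_b = -0.6964 / -1.192 = 0.5842.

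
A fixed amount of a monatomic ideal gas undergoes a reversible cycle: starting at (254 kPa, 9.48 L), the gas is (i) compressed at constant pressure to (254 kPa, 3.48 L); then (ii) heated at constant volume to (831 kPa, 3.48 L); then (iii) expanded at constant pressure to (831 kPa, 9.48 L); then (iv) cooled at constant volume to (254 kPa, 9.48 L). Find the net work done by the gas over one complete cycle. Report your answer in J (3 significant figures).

Constant-volume legs do no work.
W(i) = (254)(3.48 − 9.48) = -1524 J; W(iii) = (831)(9.48 − 3.48) = 4986 J.
W_net = -1524 + 4986 = 3462 J (the clockwise enclosed area).

W_net ≈ 3460 J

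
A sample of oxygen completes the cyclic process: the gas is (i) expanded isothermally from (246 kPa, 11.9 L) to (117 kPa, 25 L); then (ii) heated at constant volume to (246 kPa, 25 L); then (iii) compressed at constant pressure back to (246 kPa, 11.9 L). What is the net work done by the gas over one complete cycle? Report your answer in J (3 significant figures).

Leg (i): W = PᵢVᵢ ln(V_f/Vᵢ) = (2927) ln(25/11.9) = 2173 J.
Leg (ii): W = 0.
Leg (iii): W = PΔV = (246)(11.9 − 25) = -3223 J.
W_net = 2173 − 3223 = -1049 J.

W_net ≈ -1050 J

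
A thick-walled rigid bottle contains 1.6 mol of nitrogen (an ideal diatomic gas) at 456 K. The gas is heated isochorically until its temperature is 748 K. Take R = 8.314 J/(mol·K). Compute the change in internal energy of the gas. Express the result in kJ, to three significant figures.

Constant volume ⇒ W = 0, so Q = ΔU = nCᵥΔT with Cᵥ = 5R/2 = 20.79 J/(mol·K).
ΔU = (1.6)(20.79)(748 − 456) = 9711 J.

ΔU ≈ 9.71 kJ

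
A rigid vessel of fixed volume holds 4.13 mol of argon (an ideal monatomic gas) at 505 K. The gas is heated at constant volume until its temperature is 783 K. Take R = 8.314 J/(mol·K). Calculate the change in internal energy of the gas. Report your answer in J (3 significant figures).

ΔU ≈ 14300 J

Constant volume ⇒ W = 0, so Q = ΔU = nCᵥΔT with Cᵥ = 3R/2 = 12.47 J/(mol·K).
ΔU = (4.13)(12.47)(783 − 505) = 14318 J.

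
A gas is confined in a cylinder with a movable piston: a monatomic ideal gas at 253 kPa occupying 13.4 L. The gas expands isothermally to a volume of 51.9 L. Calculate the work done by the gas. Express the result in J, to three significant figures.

W ≈ 4590 J

Isothermal: W = nRT ln(V₂/V₁) = P₁V₁ ln(V₂/V₁).
P₁V₁ = (253 kPa)(13.4 L) = 3390 J.
W = 3390 × ln(51.9/13.4) = 3390 × 1.354
W_by_gas = 4591 J.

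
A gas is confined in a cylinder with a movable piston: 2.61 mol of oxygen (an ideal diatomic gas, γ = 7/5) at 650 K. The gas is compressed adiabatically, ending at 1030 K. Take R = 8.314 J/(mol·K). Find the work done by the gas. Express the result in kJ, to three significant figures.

W ≈ -20.6 kJ

Adiabatic ⇒ Q = 0, so W_by = −ΔU = nCᵥ(T₁ − T₂).
Cᵥ = 5R/2 = 20.79 J/(mol·K).
W = (2.61)(20.79)(650 − 1030) = -20615 J.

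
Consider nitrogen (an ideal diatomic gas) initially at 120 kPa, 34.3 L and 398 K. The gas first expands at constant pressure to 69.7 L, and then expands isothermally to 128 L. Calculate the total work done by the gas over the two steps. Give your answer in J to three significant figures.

Step 1 (isobaric): W = PΔV = (120 kPa)(69.7 − 34.3 L) = 4248 J.
After step 1: P = 120 kPa, V = 69.7 L, T = 808.8 K.
Step 2 (isothermal): W = P₁V₁ ln(V₂/V₁) = (8364) ln(128/69.7) = 5084 J.
W_total = 4248 + 5084 = 9332 J.

W_total ≈ 9330 J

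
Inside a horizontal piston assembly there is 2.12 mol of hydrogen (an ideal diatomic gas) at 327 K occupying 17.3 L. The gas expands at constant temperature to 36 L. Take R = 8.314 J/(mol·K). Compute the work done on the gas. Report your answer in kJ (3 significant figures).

Isothermal: W = nRT ln(V₂/V₁).
W = (2.12)(8.314)(327) × ln(36/17.3)
  = 5764 × 0.7328
W_by_gas = 4224 J; work on gas = −W_by = -4224 J.

W ≈ -4.22 kJ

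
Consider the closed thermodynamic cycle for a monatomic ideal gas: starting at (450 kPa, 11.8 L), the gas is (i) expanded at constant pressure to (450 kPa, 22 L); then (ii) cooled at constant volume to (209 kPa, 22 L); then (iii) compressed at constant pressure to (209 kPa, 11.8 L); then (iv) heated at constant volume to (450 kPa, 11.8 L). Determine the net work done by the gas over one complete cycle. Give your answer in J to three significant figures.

W_net ≈ 2460 J

Constant-volume legs do no work.
W(i) = (450)(22 − 11.8) = 4590 J; W(iii) = (209)(11.8 − 22) = -2132 J.
W_net = 4590 − 2132 = 2458 J (the clockwise enclosed area).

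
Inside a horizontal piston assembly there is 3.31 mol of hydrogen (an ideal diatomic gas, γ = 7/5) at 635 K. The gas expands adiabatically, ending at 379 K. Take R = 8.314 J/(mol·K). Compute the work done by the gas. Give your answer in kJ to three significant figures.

Adiabatic ⇒ Q = 0, so W_by = −ΔU = nCᵥ(T₁ − T₂).
Cᵥ = 5R/2 = 20.79 J/(mol·K).
W = (3.31)(20.79)(635 − 379) = 17612 J.

W ≈ 17.6 kJ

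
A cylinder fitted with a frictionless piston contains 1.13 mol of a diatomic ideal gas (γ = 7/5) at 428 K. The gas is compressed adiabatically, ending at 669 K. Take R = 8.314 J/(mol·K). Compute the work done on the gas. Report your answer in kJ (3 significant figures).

W ≈ 5.66 kJ

Adiabatic ⇒ Q = 0, so W_by = −ΔU = nCᵥ(T₁ − T₂).
Cᵥ = 5R/2 = 20.79 J/(mol·K).
W = (1.13)(20.79)(428 − 669) = -5660 J.
Work on gas = −W_by = 5660 J.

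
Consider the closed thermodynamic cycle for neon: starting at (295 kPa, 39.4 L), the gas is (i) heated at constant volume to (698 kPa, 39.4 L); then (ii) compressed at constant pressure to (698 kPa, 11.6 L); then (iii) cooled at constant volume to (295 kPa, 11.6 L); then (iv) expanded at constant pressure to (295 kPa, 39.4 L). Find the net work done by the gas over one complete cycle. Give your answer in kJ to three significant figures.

Constant-volume legs do no work.
W(ii) = (698)(11.6 − 39.4) = -19404 J; W(iv) = (295)(39.4 − 11.6) = 8201 J.
W_net = -19404 + 8201 = -11203 J (the counter-clockwise enclosed area).

W_net ≈ -11.2 kJ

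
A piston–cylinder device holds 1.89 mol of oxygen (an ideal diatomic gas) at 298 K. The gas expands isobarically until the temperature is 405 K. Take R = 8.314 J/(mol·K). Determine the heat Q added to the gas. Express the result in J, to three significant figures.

Isobaric: W = nRΔT = (1.89)(8.314)(107) = 1681 J.
ΔU = nCᵥΔT with Cᵥ = 5R/2: ΔU = (1.89)(20.79)(107) = 4203 J.
Q = ΔU + W = 4203 + 1681 = 5885 J.

Q ≈ 5880 J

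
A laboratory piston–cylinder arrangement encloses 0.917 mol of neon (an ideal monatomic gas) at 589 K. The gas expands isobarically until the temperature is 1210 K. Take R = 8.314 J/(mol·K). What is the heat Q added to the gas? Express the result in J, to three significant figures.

Q ≈ 11800 J

Isobaric: W = nRΔT = (0.917)(8.314)(621) = 4734 J.
ΔU = nCᵥΔT with Cᵥ = 3R/2: ΔU = (0.917)(12.47)(621) = 7102 J.
Q = ΔU + W = 7102 + 4734 = 11836 J.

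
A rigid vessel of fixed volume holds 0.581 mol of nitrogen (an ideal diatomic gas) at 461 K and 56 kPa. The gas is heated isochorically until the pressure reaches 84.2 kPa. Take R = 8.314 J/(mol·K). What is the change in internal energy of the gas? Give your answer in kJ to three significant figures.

Constant volume ⇒ W = 0, so Q = ΔU = nCᵥΔT with Cᵥ = 5R/2 = 20.79 J/(mol·K).
At constant V, T₂/T₁ = P₂/P₁ ⇒ ΔT = T₁(P₂/P₁ − 1) = 461·(84.2/56 − 1) = 232.1 K.
ΔU = (0.581)(20.79)(232.1) = 2803 J.

ΔU ≈ 2.80 kJ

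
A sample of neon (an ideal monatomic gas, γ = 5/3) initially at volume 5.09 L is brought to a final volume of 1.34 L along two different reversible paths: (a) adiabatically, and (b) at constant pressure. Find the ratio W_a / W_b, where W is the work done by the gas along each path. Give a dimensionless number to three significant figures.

W_a / W_b ≈ 2.92

Path (a) adiabatic: W = P₁V₁(1 − (V₁/V₂)^(γ−1))/(γ−1) → W_a/(P₁V₁) = -2.152.
Path (b) isobaric: W = P₁(V₂ − V₁) → W_b/(P₁V₁) = -0.7367.
W_a / W_b = -2.152 / -0.7367 = 2.921.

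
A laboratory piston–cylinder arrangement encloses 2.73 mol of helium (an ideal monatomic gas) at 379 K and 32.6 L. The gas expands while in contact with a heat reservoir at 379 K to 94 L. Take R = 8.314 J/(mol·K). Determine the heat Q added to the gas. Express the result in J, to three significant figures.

Q ≈ 9110 J

Isothermal ⇒ ΔU = 0, so Q = W = nRT ln(V₂/V₁).
Q = (2.73)(8.314)(379) ln(94/32.6) = 8602 × 1.059 = 9110 J.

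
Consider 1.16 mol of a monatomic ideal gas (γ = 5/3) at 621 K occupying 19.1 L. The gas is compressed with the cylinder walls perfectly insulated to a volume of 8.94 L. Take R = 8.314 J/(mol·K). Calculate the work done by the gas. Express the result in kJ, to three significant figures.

Adiabatic: TV^(γ−1) = const with γ = 5/3.
T₂ = T₁ (V₁/V₂)^(γ−1) = 621 × (19.1/8.94)^0.667 = 621 × 1.659 = 1030 K.
W_by = nCᵥ(T₁ − T₂) = (1.16)(12.47)(621 − 1030) = -5919 J.

W ≈ -5.92 kJ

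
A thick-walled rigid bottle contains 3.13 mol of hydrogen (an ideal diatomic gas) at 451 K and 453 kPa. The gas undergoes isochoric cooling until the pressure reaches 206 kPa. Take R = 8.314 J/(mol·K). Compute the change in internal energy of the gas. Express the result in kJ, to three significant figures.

Constant volume ⇒ W = 0, so Q = ΔU = nCᵥΔT with Cᵥ = 5R/2 = 20.79 J/(mol·K).
At constant V, T₂/T₁ = P₂/P₁ ⇒ ΔT = T₁(P₂/P₁ − 1) = 451·(206/453 − 1) = -245.9 K.
ΔU = (3.13)(20.79)(-245.9) = -15998 J.

ΔU ≈ -16.0 kJ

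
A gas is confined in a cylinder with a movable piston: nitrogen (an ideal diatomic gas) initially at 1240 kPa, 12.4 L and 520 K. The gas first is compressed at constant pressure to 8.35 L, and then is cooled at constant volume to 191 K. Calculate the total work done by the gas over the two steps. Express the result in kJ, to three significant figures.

Step 1 (isobaric): W = PΔV = (1240 kPa)(8.35 − 12.4 L) = -5022 J.
Step 2 (isochoric): W = 0 (constant volume).
W_total = -5022 + 0 = -5022 J.

W_total ≈ -5.02 kJ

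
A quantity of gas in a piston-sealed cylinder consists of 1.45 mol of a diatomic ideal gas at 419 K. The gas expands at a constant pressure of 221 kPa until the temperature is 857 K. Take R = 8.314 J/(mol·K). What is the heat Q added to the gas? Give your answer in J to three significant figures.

Isobaric: W = nRΔT = (1.45)(8.314)(438) = 5280 J.
ΔU = nCᵥΔT with Cᵥ = 5R/2: ΔU = (1.45)(20.79)(438) = 13201 J.
Q = ΔU + W = 13201 + 5280 = 18481 J.

Q ≈ 18500 J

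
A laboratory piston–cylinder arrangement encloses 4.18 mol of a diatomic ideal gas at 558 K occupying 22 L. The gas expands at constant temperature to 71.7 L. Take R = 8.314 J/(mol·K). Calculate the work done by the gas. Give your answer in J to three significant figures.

W ≈ 22900 J

Isothermal: W = nRT ln(V₂/V₁).
W = (4.18)(8.314)(558) × ln(71.7/22)
  = 19392 × 1.181
W_by_gas = 22911 J.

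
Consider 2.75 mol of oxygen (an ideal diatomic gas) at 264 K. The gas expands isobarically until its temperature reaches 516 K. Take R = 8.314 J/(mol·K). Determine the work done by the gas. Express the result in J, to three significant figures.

W ≈ 5760 J

Isobaric: W = P ΔV = nR ΔT.
W = (2.75)(8.314)(516 − 264) = 5762 J.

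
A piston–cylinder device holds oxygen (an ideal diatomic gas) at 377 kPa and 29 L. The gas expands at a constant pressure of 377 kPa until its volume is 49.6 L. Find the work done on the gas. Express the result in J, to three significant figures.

Isobaric: W = P ΔV.
W = (377 kPa)(49.6 − 29 L) = (377)(20.6) = 7766 J.
Work on gas = −W_by = -7766 J.

W ≈ -7770 J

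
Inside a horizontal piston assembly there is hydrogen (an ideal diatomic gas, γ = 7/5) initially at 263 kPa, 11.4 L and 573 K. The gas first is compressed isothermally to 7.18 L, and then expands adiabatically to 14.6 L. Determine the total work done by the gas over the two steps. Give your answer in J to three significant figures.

W_total ≈ 466 J

Step 1 (isothermal): W = P₁V₁ ln(V₂/V₁) = (2998) ln(7.18/11.4) = -1386 J.
After step 1: P = 417.6 kPa, V = 7.18 L, T = 573 K.
Step 2 (adiabatic): W = (P₁V₁ − P₂V₂)/(γ−1) = (2998 − 2257)/0.4 = 1853 J.
W_total = -1386 + 1853 = 466.4 J.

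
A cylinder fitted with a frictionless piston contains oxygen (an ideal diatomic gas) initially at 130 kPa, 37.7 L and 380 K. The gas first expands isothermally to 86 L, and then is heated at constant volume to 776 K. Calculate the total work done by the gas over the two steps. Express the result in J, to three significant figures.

W_total ≈ 4040 J

Step 1 (isothermal): W = P₁V₁ ln(V₂/V₁) = (4901) ln(86/37.7) = 4042 J.
Step 2 (isochoric): W = 0 (constant volume).
W_total = 4042 + 0 = 4042 J.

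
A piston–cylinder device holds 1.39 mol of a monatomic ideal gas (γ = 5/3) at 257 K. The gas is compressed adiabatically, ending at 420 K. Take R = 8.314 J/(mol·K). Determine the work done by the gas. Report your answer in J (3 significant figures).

W ≈ -2830 J

Adiabatic ⇒ Q = 0, so W_by = −ΔU = nCᵥ(T₁ − T₂).
Cᵥ = 3R/2 = 12.47 J/(mol·K).
W = (1.39)(12.47)(257 − 420) = -2826 J.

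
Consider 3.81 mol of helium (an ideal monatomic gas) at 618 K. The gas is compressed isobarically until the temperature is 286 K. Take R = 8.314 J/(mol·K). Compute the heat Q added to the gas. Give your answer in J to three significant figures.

Q ≈ -26300 J

Isobaric: W = nRΔT = (3.81)(8.314)(-332) = -10517 J.
ΔU = nCᵥΔT with Cᵥ = 3R/2: ΔU = (3.81)(12.47)(-332) = -15775 J.
Q = ΔU + W = -15775 − 10517 = -26291 J.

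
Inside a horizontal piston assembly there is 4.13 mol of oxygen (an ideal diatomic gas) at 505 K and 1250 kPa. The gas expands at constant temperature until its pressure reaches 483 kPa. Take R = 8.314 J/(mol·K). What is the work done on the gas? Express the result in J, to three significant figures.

W ≈ -16500 J

Isothermal process: W = nRT ln(V₂/V₁) = nRT ln(P₁/P₂).
W = (4.13)(8.314)(505) × ln(1250/483)
  = 17340 × ln(2.588) = 17340 × 0.9509
W_by_gas = 16488 J; work on gas = −W_by = -16488 J.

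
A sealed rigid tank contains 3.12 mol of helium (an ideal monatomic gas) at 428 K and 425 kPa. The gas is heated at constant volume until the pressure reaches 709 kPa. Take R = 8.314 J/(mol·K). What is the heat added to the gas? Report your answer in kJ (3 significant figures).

Constant volume ⇒ W = 0, so Q = ΔU = nCᵥΔT with Cᵥ = 3R/2 = 12.47 J/(mol·K).
At constant V, T₂/T₁ = P₂/P₁ ⇒ ΔT = T₁(P₂/P₁ − 1) = 428·(709/425 − 1) = 286 K.
ΔU = (3.12)(12.47)(286) = 11128 J.

Q ≈ 11.1 kJ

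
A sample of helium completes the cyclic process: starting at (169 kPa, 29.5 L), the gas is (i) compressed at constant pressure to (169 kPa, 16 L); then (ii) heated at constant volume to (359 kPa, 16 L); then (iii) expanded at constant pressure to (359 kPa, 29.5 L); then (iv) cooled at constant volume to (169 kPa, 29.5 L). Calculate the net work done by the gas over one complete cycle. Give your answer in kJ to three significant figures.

Constant-volume legs do no work.
W(i) = (169)(16 − 29.5) = -2282 J; W(iii) = (359)(29.5 − 16) = 4846 J.
W_net = -2282 + 4846 = 2565 J (the clockwise enclosed area).

W_net ≈ 2.56 kJ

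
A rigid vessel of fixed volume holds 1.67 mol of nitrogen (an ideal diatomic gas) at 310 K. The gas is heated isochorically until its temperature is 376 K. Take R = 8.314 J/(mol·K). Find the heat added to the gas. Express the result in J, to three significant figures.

Q ≈ 2290 J

Constant volume ⇒ W = 0, so Q = ΔU = nCᵥΔT with Cᵥ = 5R/2 = 20.79 J/(mol·K).
ΔU = (1.67)(20.79)(376 − 310) = 2291 J.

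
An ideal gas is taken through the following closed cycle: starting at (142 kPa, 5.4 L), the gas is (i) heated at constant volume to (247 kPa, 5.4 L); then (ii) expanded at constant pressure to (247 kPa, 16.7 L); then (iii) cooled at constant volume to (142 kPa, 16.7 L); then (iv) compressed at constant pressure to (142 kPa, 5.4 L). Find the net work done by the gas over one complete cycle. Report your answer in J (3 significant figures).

Constant-volume legs do no work.
W(ii) = (247)(16.7 − 5.4) = 2791 J; W(iv) = (142)(5.4 − 16.7) = -1605 J.
W_net = 2791 − 1605 = 1186 J (the clockwise enclosed area).

W_net ≈ 1190 J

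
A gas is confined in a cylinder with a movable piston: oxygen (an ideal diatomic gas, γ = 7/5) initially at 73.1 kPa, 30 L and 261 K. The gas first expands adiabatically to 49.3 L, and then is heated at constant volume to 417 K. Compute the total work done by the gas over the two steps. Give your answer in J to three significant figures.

Step 1 (adiabatic): W = (P₁V₁ − P₂V₂)/(γ−1) = (2193 − 1798)/0.4 = 987.9 J.
Step 2 (isochoric): W = 0 (constant volume).
W_total = 987.9 + 0 = 987.9 J.

W_total ≈ 988 J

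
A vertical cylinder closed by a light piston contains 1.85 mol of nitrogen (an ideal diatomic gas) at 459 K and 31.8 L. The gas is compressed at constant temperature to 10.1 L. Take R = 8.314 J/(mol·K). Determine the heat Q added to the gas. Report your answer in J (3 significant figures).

Isothermal ⇒ ΔU = 0, so Q = W = nRT ln(V₂/V₁).
Q = (1.85)(8.314)(459) ln(10.1/31.8) = 7060 × -1.147 = -8097 J.

Q ≈ -8100 J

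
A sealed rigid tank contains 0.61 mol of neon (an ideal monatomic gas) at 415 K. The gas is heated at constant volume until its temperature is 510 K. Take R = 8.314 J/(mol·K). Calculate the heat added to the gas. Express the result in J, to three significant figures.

Constant volume ⇒ W = 0, so Q = ΔU = nCᵥΔT with Cᵥ = 3R/2 = 12.47 J/(mol·K).
ΔU = (0.61)(12.47)(510 − 415) = 722.7 J.

Q ≈ 723 J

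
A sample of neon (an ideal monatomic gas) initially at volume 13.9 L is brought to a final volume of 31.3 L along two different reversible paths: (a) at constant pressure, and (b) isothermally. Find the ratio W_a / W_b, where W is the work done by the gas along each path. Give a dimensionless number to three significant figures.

W_a / W_b ≈ 1.54

Path (a) isobaric: W = P₁(V₂ − V₁) → W_a/(P₁V₁) = 1.252.
Path (b) isothermal: W = P₁V₁ ln(V₂/V₁) → W_b/(P₁V₁) = 0.8117.
W_a / W_b = 1.252 / 0.8117 = 1.542.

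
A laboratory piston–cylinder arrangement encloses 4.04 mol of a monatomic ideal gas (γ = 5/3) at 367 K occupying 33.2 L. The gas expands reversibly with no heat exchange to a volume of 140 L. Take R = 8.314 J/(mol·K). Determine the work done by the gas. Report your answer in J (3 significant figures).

W ≈ 11400 J

Adiabatic: TV^(γ−1) = const with γ = 5/3.
T₂ = T₁ (V₁/V₂)^(γ−1) = 367 × (33.2/140)^0.667 = 367 × 0.3831 = 140.6 K.
W_by = nCᵥ(T₁ − T₂) = (4.04)(12.47)(367 − 140.6) = 11406 J.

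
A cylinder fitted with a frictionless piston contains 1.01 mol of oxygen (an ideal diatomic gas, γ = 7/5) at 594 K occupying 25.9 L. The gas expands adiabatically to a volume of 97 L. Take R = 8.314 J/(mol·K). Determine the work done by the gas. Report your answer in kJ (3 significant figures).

W ≈ 5.12 kJ

Adiabatic: TV^(γ−1) = const with γ = 7/5.
T₂ = T₁ (V₁/V₂)^(γ−1) = 594 × (25.9/97)^0.4 = 594 × 0.5897 = 350.3 K.
W_by = nCᵥ(T₁ − T₂) = (1.01)(20.79)(594 − 350.3) = 5117 J.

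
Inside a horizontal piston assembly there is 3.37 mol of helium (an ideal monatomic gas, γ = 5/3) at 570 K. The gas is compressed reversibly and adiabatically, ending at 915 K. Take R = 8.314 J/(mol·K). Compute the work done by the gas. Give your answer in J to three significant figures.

W ≈ -14500 J

Adiabatic ⇒ Q = 0, so W_by = −ΔU = nCᵥ(T₁ − T₂).
Cᵥ = 3R/2 = 12.47 J/(mol·K).
W = (3.37)(12.47)(570 − 915) = -14499 J.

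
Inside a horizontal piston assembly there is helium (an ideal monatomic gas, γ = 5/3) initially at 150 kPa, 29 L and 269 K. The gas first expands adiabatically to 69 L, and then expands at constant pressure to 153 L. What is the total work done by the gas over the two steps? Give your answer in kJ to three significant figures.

Step 1 (adiabatic): W = (P₁V₁ − P₂V₂)/(γ−1) = (4350 − 2441)/0.667 = 2864 J.
After step 1: P = 35.37 kPa, V = 69 L, T = 150.9 K.
Step 2 (isobaric): W = PΔV = (35.37 kPa)(153 − 69 L) = 2971 J.
W_total = 2864 + 2971 = 5835 J.

W_total ≈ 5.84 kJ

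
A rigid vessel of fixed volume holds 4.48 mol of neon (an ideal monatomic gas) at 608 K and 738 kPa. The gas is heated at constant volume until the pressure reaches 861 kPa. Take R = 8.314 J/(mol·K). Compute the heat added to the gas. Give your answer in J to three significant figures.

Constant volume ⇒ W = 0, so Q = ΔU = nCᵥΔT with Cᵥ = 3R/2 = 12.47 J/(mol·K).
At constant V, T₂/T₁ = P₂/P₁ ⇒ ΔT = T₁(P₂/P₁ − 1) = 608·(861/738 − 1) = 101.3 K.
ΔU = (4.48)(12.47)(101.3) = 5662 J.

Q ≈ 5660 J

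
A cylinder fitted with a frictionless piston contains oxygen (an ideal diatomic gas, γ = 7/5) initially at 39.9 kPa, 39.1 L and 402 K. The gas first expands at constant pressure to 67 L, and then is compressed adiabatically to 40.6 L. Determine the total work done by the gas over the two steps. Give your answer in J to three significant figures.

Step 1 (isobaric): W = PΔV = (39.9 kPa)(67 − 39.1 L) = 1113 J.
After step 1: P = 39.9 kPa, V = 67 L, T = 688.8 K.
Step 2 (adiabatic): W = (P₁V₁ − P₂V₂)/(γ−1) = (2673 − 3266)/0.4 = -1483 J.
W_total = 1113 − 1483 = -369.5 J.

W_total ≈ -369 J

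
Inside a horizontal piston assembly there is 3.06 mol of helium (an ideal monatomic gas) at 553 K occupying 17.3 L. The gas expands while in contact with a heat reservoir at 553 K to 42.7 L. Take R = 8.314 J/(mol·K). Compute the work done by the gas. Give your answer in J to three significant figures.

Isothermal: W = nRT ln(V₂/V₁).
W = (3.06)(8.314)(553) × ln(42.7/17.3)
  = 14069 × 0.9035
W_by_gas = 12711 J.

W ≈ 12700 J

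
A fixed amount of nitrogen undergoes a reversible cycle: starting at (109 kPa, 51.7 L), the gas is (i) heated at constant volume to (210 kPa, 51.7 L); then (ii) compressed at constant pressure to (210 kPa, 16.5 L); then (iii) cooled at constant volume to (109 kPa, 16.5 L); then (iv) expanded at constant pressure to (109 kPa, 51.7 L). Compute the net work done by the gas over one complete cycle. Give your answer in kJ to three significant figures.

Constant-volume legs do no work.
W(ii) = (210)(16.5 − 51.7) = -7392 J; W(iv) = (109)(51.7 − 16.5) = 3837 J.
W_net = -7392 + 3837 = -3555 J (the counter-clockwise enclosed area).

W_net ≈ -3.56 kJ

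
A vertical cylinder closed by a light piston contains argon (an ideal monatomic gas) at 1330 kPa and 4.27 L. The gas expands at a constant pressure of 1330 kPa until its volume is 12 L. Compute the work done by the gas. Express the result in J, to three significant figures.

Isobaric: W = P ΔV.
W = (1330 kPa)(12 − 4.27 L) = (1330)(7.73) = 10281 J.

W ≈ 10300 J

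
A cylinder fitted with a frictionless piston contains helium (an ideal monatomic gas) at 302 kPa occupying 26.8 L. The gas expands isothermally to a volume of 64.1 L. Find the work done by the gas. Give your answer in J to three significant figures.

Isothermal: W = nRT ln(V₂/V₁) = P₁V₁ ln(V₂/V₁).
P₁V₁ = (302 kPa)(26.8 L) = 8094 J.
W = 8094 × ln(64.1/26.8) = 8094 × 0.872
W_by_gas = 7058 J.

W ≈ 7060 J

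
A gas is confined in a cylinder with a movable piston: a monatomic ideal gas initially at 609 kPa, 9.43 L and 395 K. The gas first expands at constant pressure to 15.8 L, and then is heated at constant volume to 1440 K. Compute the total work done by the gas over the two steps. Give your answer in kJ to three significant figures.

W_total ≈ 3.88 kJ

Step 1 (isobaric): W = PΔV = (609 kPa)(15.8 − 9.43 L) = 3879 J.
Step 2 (isochoric): W = 0 (constant volume).
W_total = 3879 + 0 = 3879 J.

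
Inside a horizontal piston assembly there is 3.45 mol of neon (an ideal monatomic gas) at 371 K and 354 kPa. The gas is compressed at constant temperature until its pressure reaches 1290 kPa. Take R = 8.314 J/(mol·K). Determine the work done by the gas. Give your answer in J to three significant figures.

W ≈ -13800 J

Isothermal process: W = nRT ln(V₂/V₁) = nRT ln(P₁/P₂).
W = (3.45)(8.314)(371) × ln(354/1290)
  = 10642 × ln(0.2744) = 10642 × -1.293
W_by_gas = -13761 J.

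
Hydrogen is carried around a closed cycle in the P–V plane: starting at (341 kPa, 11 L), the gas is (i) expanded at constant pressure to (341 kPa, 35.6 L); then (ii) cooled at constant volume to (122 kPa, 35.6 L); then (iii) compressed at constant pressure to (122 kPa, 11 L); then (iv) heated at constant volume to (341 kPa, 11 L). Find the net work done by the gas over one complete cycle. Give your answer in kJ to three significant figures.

Constant-volume legs do no work.
W(i) = (341)(35.6 − 11) = 8389 J; W(iii) = (122)(11 − 35.6) = -3001 J.
W_net = 8389 − 3001 = 5387 J (the clockwise enclosed area).

W_net ≈ 5.39 kJ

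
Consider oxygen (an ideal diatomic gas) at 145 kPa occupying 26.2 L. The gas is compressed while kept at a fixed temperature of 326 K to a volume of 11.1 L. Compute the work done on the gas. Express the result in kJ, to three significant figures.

W ≈ 3.26 kJ

Isothermal: W = nRT ln(V₂/V₁) = P₁V₁ ln(V₂/V₁).
P₁V₁ = (145 kPa)(26.2 L) = 3799 J.
W = 3799 × ln(11.1/26.2) = 3799 × -0.8588
W_by_gas = -3263 J; work on gas = −W_by = 3263 J.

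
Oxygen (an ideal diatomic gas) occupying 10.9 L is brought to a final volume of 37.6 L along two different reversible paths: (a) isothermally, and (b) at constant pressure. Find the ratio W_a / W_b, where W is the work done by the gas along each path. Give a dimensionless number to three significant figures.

W_a / W_b ≈ 0.505

Path (a) isothermal: W = P₁V₁ ln(V₂/V₁) → W_a/(P₁V₁) = 1.238.
Path (b) isobaric: W = P₁(V₂ − V₁) → W_b/(P₁V₁) = 2.45.
W_a / W_b = 1.238 / 2.45 = 0.5055.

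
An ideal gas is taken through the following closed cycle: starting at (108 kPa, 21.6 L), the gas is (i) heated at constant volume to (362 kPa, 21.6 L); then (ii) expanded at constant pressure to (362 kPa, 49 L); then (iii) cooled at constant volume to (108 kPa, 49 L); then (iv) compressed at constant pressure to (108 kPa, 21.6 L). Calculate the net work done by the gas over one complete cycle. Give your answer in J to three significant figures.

Constant-volume legs do no work.
W(ii) = (362)(49 − 21.6) = 9919 J; W(iv) = (108)(21.6 − 49) = -2959 J.
W_net = 9919 − 2959 = 6960 J (the clockwise enclosed area).

W_net ≈ 6960 J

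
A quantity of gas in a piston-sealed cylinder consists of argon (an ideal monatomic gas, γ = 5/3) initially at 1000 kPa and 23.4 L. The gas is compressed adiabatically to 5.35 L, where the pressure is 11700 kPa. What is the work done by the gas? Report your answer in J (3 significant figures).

W ≈ -58800 J

Adiabatic: W = (P₁V₁ − P₂V₂)/(γ − 1) with γ = 5/3.
P₁V₁ = 23400 J, P₂V₂ = 62595 J.
W = (23400 − 62595) / 0.6667 = -58792 J.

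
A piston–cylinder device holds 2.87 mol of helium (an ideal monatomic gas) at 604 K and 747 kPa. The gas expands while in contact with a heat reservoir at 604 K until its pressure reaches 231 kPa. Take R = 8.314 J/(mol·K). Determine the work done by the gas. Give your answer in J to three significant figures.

Isothermal process: W = nRT ln(V₂/V₁) = nRT ln(P₁/P₂).
W = (2.87)(8.314)(604) × ln(747/231)
  = 14412 × ln(3.234) = 14412 × 1.174
W_by_gas = 16915 J.

W ≈ 16900 J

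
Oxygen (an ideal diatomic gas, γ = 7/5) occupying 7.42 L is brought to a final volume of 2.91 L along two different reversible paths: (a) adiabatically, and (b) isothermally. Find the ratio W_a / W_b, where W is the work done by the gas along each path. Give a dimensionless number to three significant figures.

W_a / W_b ≈ 1.21

Path (a) adiabatic: W = P₁V₁(1 − (V₁/V₂)^(γ−1))/(γ−1) → W_a/(P₁V₁) = -1.135.
Path (b) isothermal: W = P₁V₁ ln(V₂/V₁) → W_b/(P₁V₁) = -0.936.
W_a / W_b = -1.135 / -0.936 = 1.213.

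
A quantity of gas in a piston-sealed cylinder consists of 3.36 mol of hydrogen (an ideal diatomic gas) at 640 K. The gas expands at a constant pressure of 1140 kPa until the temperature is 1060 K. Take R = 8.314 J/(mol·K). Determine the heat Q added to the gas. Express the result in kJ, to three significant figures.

Isobaric: W = nRΔT = (3.36)(8.314)(420) = 11733 J.
ΔU = nCᵥΔT with Cᵥ = 5R/2: ΔU = (3.36)(20.79)(420) = 29332 J.
Q = ΔU + W = 29332 + 11733 = 41065 J.

Q ≈ 41.1 kJ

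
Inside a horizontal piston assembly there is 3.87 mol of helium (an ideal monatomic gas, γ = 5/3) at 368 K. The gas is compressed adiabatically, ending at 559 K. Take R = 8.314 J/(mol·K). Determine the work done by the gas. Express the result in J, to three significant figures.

W ≈ -9220 J

Adiabatic ⇒ Q = 0, so W_by = −ΔU = nCᵥ(T₁ − T₂).
Cᵥ = 3R/2 = 12.47 J/(mol·K).
W = (3.87)(12.47)(368 − 559) = -9218 J.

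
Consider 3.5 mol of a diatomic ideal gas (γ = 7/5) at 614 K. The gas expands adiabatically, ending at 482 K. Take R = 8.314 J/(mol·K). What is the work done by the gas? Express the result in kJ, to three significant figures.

W ≈ 9.60 kJ

Adiabatic ⇒ Q = 0, so W_by = −ΔU = nCᵥ(T₁ − T₂).
Cᵥ = 5R/2 = 20.79 J/(mol·K).
W = (3.5)(20.79)(614 − 482) = 9603 J.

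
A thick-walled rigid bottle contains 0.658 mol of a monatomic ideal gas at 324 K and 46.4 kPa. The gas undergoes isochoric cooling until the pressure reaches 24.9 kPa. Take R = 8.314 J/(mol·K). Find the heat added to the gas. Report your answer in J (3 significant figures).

Q ≈ -1230 J

Constant volume ⇒ W = 0, so Q = ΔU = nCᵥΔT with Cᵥ = 3R/2 = 12.47 J/(mol·K).
At constant V, T₂/T₁ = P₂/P₁ ⇒ ΔT = T₁(P₂/P₁ − 1) = 324·(24.9/46.4 − 1) = -150.1 K.
ΔU = (0.658)(12.47)(-150.1) = -1232 J.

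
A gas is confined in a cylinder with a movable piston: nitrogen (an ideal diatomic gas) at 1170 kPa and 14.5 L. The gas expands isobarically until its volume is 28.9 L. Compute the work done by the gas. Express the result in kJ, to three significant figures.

Isobaric: W = P ΔV.
W = (1170 kPa)(28.9 − 14.5 L) = (1170)(14.4) = 16848 J.

W ≈ 16.8 kJ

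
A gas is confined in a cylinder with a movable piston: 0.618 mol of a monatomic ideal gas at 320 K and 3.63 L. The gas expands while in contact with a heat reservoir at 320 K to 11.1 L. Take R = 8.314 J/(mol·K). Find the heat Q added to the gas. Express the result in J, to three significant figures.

Isothermal ⇒ ΔU = 0, so Q = W = nRT ln(V₂/V₁).
Q = (0.618)(8.314)(320) ln(11.1/3.63) = 1644 × 1.118 = 1838 J.

Q ≈ 1840 J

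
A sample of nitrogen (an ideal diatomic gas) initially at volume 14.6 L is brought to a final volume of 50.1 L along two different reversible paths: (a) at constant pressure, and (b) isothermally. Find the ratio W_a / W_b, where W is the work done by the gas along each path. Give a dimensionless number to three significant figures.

W_a / W_b ≈ 1.97

Path (a) isobaric: W = P₁(V₂ − V₁) → W_a/(P₁V₁) = 2.432.
Path (b) isothermal: W = P₁V₁ ln(V₂/V₁) → W_b/(P₁V₁) = 1.233.
W_a / W_b = 2.432 / 1.233 = 1.972.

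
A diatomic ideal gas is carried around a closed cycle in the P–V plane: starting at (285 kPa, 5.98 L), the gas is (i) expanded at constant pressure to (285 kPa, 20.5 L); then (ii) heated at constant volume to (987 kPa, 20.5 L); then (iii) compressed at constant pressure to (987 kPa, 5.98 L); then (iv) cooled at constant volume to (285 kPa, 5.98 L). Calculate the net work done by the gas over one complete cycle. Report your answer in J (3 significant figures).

W_net ≈ -10200 J

Constant-volume legs do no work.
W(i) = (285)(20.5 − 5.98) = 4138 J; W(iii) = (987)(5.98 − 20.5) = -14331 J.
W_net = 4138 − 14331 = -10193 J (the counter-clockwise enclosed area).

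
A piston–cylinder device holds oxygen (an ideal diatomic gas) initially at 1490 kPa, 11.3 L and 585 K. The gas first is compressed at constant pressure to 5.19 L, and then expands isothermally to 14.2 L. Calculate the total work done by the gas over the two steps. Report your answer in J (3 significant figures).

W_total ≈ -1320 J

Step 1 (isobaric): W = PΔV = (1490 kPa)(5.19 − 11.3 L) = -9104 J.
After step 1: P = 1490 kPa, V = 5.19 L, T = 268.7 K.
Step 2 (isothermal): W = P₁V₁ ln(V₂/V₁) = (7733) ln(14.2/5.19) = 7783 J.
W_total = -9104 + 7783 = -1320 J.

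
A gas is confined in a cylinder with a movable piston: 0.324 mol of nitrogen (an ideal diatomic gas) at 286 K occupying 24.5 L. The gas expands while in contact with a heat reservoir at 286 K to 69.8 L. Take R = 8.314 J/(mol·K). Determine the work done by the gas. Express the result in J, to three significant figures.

Isothermal: W = nRT ln(V₂/V₁).
W = (0.324)(8.314)(286) × ln(69.8/24.5)
  = 770.4 × 1.047
W_by_gas = 806.6 J.

W ≈ 807 J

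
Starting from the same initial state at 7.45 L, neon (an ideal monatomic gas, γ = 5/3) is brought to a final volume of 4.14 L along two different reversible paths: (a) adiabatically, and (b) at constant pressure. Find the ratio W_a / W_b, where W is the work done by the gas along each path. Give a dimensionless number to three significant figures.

Path (a) adiabatic: W = P₁V₁(1 − (V₁/V₂)^(γ−1))/(γ−1) → W_a/(P₁V₁) = -0.7192.
Path (b) isobaric: W = P₁(V₂ − V₁) → W_b/(P₁V₁) = -0.4443.
W_a / W_b = -0.7192 / -0.4443 = 1.619.

W_a / W_b ≈ 1.62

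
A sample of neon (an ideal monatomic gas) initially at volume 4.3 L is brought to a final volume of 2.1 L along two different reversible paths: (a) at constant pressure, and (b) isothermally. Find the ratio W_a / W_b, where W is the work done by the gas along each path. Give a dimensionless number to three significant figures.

Path (a) isobaric: W = P₁(V₂ − V₁) → W_a/(P₁V₁) = -0.5116.
Path (b) isothermal: W = P₁V₁ ln(V₂/V₁) → W_b/(P₁V₁) = -0.7167.
W_a / W_b = -0.5116 / -0.7167 = 0.7139.

W_a / W_b ≈ 0.714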